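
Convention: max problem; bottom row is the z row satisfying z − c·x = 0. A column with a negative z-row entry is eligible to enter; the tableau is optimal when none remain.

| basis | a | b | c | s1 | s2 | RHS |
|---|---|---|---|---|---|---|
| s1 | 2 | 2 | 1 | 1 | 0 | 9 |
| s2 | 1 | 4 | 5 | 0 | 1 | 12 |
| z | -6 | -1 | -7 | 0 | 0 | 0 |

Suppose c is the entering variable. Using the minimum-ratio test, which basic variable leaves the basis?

Column c entries and ratios — s1: 9/1 = 9; s2: 12/5 = 12/5.
Smallest ratio is 12/5 in the row of s2, so s2 leaves.

s2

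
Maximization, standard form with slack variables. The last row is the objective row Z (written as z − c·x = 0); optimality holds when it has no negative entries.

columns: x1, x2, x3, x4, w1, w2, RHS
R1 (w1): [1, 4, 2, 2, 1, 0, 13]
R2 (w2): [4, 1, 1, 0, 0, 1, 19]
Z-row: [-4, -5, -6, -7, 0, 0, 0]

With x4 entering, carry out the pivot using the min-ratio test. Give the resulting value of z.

91/2

Ratio test on column x4 — row 1: 13/2 = 13/2; row 2: entry 0 ≤ 0. Minimum is 13/2 at row 1 (w1 leaves); pivot element 2.
Pivot on row 1; the Z-row RHS becomes 0 − (-7)·(13/2) = 91/2.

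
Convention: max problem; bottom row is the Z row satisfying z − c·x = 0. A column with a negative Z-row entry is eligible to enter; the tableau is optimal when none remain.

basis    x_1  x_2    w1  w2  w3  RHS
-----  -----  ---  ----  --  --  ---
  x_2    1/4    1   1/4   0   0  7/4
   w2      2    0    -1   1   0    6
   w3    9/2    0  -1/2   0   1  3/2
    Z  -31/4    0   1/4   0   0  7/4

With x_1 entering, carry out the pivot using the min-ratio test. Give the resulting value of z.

Ratio test on column x_1 — row 1: (7/4)/(1/4) = 7; row 2: 6/2 = 3; row 3: (3/2)/(9/2) = 1/3. Minimum is 1/3 at row 3 (w3 leaves); pivot element 9/2.
Pivot on row 3; the Z-row RHS becomes 7/4 − (-31/4)·(1/3) = 13/3.

13/3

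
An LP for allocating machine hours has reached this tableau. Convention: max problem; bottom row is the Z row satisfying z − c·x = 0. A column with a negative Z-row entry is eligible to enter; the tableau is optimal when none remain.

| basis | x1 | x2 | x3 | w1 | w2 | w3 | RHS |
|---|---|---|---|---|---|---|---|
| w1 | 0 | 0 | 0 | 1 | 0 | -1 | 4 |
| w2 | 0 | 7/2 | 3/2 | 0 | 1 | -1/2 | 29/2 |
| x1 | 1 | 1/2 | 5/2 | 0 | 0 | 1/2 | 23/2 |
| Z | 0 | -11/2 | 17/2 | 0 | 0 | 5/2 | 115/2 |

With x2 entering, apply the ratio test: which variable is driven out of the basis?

Column x2 entries and ratios — w1: 0 ≤ 0, skip; w2: (29/2)/(7/2) = 29/7; x1: (23/2)/(1/2) = 23.
Smallest ratio is 29/7 in the row of w2, so w2 leaves.

w2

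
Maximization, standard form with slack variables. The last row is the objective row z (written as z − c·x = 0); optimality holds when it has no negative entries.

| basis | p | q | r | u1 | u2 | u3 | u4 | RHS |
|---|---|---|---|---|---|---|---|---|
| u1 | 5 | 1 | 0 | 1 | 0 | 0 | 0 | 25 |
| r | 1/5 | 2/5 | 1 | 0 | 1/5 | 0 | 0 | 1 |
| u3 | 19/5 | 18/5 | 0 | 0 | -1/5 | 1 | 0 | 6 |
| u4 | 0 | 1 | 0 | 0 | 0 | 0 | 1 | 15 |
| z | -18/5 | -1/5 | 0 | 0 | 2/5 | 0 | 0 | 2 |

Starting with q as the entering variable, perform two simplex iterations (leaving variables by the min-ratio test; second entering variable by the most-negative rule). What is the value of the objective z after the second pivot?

Ratio test on column q — row 1: 25/1 = 25; row 2: 1/(2/5) = 5/2; row 3: 6/(18/5) = 5/3; row 4: 15/1 = 15. Minimum is 5/3 at row 3 (u3 leaves); pivot element 18/5.
Pivot on row 3; the z-row RHS becomes 2 − (-1/5)·(5/3) = 7/3.
Next entering variable (most negative z-row entry -61/18): p.
Ratio test on column p — row 1: (70/3)/(71/18) = 420/71; row 2: entry -2/9 ≤ 0; row 3: (5/3)/(19/18) = 30/19; row 4: entry -19/18 ≤ 0. Minimum is 30/19 at row 3 (q leaves); pivot element 19/18.
After the second pivot the z-row RHS is 7/3 − (-61/18)·(30/19) = 146/19.

146/19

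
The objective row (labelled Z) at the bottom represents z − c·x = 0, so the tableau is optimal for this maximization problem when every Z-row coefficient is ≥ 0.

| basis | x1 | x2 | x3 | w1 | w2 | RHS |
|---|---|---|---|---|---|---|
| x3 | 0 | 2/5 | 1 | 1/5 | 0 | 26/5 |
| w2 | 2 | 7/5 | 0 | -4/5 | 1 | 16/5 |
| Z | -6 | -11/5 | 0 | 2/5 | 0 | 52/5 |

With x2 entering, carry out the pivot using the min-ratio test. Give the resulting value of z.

108/7

Ratio test on column x2 — row 1: (26/5)/(2/5) = 13; row 2: (16/5)/(7/5) = 16/7. Minimum is 16/7 at row 2 (w2 leaves); pivot element 7/5.
Pivot on row 2; the Z-row RHS becomes 52/5 − (-11/5)·(16/7) = 108/7.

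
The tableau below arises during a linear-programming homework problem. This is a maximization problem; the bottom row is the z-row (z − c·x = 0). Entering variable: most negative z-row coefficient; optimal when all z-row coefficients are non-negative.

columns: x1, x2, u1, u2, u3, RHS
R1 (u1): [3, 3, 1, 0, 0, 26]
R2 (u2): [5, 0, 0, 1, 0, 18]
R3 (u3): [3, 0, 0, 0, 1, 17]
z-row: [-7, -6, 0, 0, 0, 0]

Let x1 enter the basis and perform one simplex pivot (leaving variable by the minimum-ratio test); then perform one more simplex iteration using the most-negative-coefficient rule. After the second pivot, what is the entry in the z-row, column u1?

Ratio test on column x1 — row 1: 26/3 = 26/3; row 2: 18/5 = 18/5; row 3: 17/3 = 17/3. Minimum is 18/5 at row 2 (u2 leaves); pivot element 5.
Divide row 2 by 5; eliminate column x1 from the other rows.
Second iteration: most negative z-row entry is -6 in column x2, so x2 enters.
Ratio test on column x2 — row 1: (76/5)/3 = 76/15; row 2: entry 0 ≤ 0; row 3: entry 0 ≤ 0. Minimum is 76/15 at row 1 (u1 leaves); pivot element 3.
Divide row 1 by 3; eliminate column x2 from the other rows.
After both pivots, the entry at the z-row, column u1 is 2.

2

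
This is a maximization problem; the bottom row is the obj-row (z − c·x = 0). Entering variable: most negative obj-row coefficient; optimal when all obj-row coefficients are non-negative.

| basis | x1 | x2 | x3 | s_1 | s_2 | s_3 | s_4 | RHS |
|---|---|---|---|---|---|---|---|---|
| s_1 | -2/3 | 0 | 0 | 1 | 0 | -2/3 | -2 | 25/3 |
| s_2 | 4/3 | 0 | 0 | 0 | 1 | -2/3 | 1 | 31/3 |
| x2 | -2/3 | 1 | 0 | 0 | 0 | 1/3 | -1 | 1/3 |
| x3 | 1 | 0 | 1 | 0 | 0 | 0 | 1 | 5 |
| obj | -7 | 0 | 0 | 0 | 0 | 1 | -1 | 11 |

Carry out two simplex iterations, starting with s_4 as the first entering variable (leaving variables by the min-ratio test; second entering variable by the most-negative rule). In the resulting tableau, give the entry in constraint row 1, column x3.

2/3

Ratio test on column s_4 — row 1: entry -2 ≤ 0; row 2: (31/3)/1 = 31/3; row 3: entry -1 ≤ 0; row 4: 5/1 = 5. Minimum is 5 at row 4 (x3 leaves); pivot element 1.
Divide row 4 by 1; eliminate column s_4 from the other rows.
Second iteration: most negative obj-row entry is -6 in column x1, so x1 enters.
Ratio test on column x1 — row 1: (55/3)/(4/3) = 55/4; row 2: (16/3)/(1/3) = 16; row 3: (16/3)/(1/3) = 16; row 4: 5/1 = 5. Minimum is 5 at row 4 (s_4 leaves); pivot element 1.
Divide row 4 by 1; eliminate column x1 from the other rows.
After both pivots, the entry at constraint row 1, column x3 is 2/3.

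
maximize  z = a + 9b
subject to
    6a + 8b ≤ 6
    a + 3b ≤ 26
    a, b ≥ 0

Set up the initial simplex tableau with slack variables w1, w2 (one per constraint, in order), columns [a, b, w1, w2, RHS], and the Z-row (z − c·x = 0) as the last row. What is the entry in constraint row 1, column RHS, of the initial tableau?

The RHS of constraint 1 is b_1 = 6.

6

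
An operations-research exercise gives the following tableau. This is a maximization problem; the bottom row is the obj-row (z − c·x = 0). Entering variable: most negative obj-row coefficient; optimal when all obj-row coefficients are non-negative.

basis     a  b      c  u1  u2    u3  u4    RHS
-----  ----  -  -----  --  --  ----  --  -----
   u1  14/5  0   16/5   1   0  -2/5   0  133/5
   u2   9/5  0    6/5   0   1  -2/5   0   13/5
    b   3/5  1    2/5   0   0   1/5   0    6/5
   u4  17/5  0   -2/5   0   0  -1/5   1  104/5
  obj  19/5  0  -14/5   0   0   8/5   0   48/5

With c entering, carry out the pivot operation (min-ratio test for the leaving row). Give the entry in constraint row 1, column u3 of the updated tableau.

Ratio test on column c — row 1: (133/5)/(16/5) = 133/16; row 2: (13/5)/(6/5) = 13/6; row 3: (6/5)/(2/5) = 3; row 4: entry -2/5 ≤ 0. Minimum is 13/6 at row 2 (u2 leaves); pivot element 6/5.
Divide row 2 by 6/5; eliminate column c from the other rows.
Row 1 update in column u3: -2/5 − (16/5)·(-1/3) = 2/3.

2/3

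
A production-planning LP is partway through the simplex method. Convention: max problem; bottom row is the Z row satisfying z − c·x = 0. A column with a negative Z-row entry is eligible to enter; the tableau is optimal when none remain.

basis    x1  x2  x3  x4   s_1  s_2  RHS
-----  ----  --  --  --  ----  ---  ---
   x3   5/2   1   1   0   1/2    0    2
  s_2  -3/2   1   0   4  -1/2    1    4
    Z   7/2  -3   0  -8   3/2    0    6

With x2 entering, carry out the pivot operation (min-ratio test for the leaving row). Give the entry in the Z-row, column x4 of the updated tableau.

Ratio test on column x2 — row 1: 2/1 = 2; row 2: 4/1 = 4. Minimum is 2 at row 1 (x3 leaves); pivot element 1.
Divide row 1 by 1; eliminate column x2 from the other rows.
Z-row update in column x4: -8 − (-3)·0 = -8.

-8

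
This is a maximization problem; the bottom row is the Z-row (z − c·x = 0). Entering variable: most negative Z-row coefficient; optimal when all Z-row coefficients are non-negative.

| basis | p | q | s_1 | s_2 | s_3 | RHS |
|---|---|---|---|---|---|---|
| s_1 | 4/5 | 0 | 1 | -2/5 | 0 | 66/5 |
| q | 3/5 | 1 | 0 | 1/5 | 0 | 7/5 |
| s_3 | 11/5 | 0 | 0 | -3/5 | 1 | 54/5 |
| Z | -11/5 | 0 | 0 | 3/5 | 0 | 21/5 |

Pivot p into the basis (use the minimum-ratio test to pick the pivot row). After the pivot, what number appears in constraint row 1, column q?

Ratio test on column p — row 1: (66/5)/(4/5) = 33/2; row 2: (7/5)/(3/5) = 7/3; row 3: (54/5)/(11/5) = 54/11. Minimum is 7/3 at row 2 (q leaves); pivot element 3/5.
Divide row 2 by 3/5; eliminate column p from the other rows.
Row 1 update in column q: 0 − (4/5)·(5/3) = -4/3.

-4/3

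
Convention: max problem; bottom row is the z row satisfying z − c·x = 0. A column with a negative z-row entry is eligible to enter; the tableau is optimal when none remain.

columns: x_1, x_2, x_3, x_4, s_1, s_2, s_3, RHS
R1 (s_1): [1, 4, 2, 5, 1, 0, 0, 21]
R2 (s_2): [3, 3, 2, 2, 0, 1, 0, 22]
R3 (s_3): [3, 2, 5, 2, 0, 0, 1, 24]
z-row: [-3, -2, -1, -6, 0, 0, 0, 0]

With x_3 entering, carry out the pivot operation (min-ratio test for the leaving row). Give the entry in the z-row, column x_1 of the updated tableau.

-12/5

Ratio test on column x_3 — row 1: 21/2 = 21/2; row 2: 22/2 = 11; row 3: 24/5 = 24/5. Minimum is 24/5 at row 3 (s_3 leaves); pivot element 5.
Divide row 3 by 5; eliminate column x_3 from the other rows.
z-row update in column x_1: -3 − (-1)·(3/5) = -12/5.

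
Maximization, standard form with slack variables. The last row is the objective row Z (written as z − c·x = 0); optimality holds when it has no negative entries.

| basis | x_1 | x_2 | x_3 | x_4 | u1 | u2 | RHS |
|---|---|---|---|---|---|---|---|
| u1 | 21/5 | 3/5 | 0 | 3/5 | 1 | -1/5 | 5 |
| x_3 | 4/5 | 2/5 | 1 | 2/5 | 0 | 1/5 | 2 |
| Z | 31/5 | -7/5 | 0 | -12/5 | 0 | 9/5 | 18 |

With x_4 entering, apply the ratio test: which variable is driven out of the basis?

x_3

Column x_4 entries and ratios — u1: 5/(3/5) = 25/3; x_3: 2/(2/5) = 5.
Smallest ratio is 5 in the row of x_3, so x_3 leaves.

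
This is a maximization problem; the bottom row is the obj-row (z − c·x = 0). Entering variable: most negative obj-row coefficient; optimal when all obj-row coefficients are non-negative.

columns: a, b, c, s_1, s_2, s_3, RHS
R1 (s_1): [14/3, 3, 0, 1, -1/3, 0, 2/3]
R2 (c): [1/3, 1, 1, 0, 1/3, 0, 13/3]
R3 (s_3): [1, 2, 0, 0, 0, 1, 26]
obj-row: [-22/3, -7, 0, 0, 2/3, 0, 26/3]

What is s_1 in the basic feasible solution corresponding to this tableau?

2/3

s_1 is basic (row 1); its value is the RHS of that row, 2/3.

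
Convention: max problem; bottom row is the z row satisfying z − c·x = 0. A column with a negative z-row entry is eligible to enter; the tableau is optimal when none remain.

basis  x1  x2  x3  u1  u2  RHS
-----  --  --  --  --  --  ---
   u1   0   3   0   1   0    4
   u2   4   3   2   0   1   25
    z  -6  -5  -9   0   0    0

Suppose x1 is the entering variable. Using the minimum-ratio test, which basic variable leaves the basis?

Column x1 entries and ratios — u1: 0 ≤ 0, skip; u2: 25/4 = 25/4.
Smallest ratio is 25/4 in the row of u2, so u2 leaves.

u2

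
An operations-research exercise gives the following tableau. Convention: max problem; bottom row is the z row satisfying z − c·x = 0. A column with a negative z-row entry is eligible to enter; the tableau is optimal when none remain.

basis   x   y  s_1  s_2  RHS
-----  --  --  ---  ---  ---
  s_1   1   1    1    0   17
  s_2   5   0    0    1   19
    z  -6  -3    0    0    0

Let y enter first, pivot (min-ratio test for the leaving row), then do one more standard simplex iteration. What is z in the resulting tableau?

Ratio test on column y — row 1: 17/1 = 17; row 2: entry 0 ≤ 0. Minimum is 17 at row 1 (s_1 leaves); pivot element 1.
Pivot on row 1; the z-row RHS becomes 0 − (-3)·17 = 51.
Next entering variable (most negative z-row entry -3): x.
Ratio test on column x — row 1: 17/1 = 17; row 2: 19/5 = 19/5. Minimum is 19/5 at row 2 (s_2 leaves); pivot element 5.
After the second pivot the z-row RHS is 51 − (-3)·(19/5) = 312/5.

312/5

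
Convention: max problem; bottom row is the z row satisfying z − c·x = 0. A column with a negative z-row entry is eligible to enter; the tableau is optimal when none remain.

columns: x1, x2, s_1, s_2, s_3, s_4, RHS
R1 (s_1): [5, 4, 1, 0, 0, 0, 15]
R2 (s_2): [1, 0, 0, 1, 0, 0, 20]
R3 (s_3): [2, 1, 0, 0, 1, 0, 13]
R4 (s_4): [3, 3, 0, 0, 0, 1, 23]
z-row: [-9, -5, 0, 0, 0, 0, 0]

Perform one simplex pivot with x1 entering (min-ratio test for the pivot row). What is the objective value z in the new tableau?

27

Ratio test on column x1 — row 1: 15/5 = 3; row 2: 20/1 = 20; row 3: 13/2 = 13/2; row 4: 23/3 = 23/3. Minimum is 3 at row 1 (s_1 leaves); pivot element 5.
Pivot on row 1; the z-row RHS becomes 0 − (-9)·3 = 27.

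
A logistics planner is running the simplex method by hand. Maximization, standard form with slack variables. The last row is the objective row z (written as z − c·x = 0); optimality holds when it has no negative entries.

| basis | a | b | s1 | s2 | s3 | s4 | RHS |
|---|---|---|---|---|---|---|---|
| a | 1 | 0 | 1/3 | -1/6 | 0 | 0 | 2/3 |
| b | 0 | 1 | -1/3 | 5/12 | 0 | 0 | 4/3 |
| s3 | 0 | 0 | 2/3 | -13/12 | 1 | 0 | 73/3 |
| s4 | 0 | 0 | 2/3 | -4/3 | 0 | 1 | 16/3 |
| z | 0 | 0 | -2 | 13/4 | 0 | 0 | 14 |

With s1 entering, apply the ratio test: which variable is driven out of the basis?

Column s1 entries and ratios — a: (2/3)/(1/3) = 2; b: -1/3 ≤ 0, skip; s3: (73/3)/(2/3) = 73/2; s4: (16/3)/(2/3) = 8.
Smallest ratio is 2 in the row of a, so a leaves.

a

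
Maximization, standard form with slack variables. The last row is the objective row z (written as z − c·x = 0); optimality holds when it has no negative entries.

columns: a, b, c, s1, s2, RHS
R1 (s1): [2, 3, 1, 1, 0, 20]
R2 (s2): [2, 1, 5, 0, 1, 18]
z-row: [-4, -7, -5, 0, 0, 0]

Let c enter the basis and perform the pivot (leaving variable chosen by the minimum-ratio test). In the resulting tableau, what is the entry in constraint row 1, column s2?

Ratio test on column c — row 1: 20/1 = 20; row 2: 18/5 = 18/5. Minimum is 18/5 at row 2 (s2 leaves); pivot element 5.
Divide row 2 by 5; eliminate column c from the other rows.
Row 1 update in column s2: 0 − 1·(1/5) = -1/5.

-1/5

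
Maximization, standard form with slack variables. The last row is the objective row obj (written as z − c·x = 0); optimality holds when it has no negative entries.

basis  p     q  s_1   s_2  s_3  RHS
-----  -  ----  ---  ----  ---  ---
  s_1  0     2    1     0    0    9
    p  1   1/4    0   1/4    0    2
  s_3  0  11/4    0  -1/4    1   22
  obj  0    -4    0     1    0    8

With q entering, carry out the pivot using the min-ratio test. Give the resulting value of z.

Ratio test on column q — row 1: 9/2 = 9/2; row 2: 2/(1/4) = 8; row 3: 22/(11/4) = 8. Minimum is 9/2 at row 1 (s_1 leaves); pivot element 2.
Pivot on row 1; the obj-row RHS becomes 8 − (-4)·(9/2) = 26.

26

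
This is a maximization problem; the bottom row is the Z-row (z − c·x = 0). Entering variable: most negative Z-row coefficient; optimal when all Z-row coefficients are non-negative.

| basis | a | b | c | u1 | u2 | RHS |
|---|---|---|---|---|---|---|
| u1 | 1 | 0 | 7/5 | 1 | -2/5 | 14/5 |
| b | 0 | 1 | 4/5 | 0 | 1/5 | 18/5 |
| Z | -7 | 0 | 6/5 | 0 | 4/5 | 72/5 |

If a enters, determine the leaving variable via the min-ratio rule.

u1

Column a entries and ratios — u1: (14/5)/1 = 14/5; b: 0 ≤ 0, skip.
Smallest ratio is 14/5 in the row of u1, so u1 leaves.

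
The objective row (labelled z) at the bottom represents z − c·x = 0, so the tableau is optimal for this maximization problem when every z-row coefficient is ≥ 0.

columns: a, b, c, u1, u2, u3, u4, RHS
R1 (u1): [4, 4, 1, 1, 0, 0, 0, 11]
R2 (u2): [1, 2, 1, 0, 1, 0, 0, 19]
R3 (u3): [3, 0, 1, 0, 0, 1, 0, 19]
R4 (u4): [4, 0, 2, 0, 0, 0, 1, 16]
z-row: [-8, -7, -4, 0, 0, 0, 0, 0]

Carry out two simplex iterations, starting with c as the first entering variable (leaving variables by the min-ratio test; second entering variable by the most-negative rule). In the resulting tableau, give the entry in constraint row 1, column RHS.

Ratio test on column c — row 1: 11/1 = 11; row 2: 19/1 = 19; row 3: 19/1 = 19; row 4: 16/2 = 8. Minimum is 8 at row 4 (u4 leaves); pivot element 2.
Divide row 4 by 2; eliminate column c from the other rows.
Second iteration: most negative z-row entry is -7 in column b, so b enters.
Ratio test on column b — row 1: 3/4 = 3/4; row 2: 11/2 = 11/2; row 3: entry 0 ≤ 0; row 4: entry 0 ≤ 0. Minimum is 3/4 at row 1 (u1 leaves); pivot element 4.
Divide row 1 by 4; eliminate column b from the other rows.
After both pivots, the entry at constraint row 1, column RHS is 3/4.

3/4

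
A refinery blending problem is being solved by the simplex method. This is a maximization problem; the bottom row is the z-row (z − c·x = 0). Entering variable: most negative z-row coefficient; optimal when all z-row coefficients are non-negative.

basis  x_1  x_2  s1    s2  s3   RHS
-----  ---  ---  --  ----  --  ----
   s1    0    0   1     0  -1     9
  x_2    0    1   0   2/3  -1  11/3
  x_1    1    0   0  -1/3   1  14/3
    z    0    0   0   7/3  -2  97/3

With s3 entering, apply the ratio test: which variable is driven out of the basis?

x_1

Column s3 entries and ratios — s1: -1 ≤ 0, skip; x_2: -1 ≤ 0, skip; x_1: (14/3)/1 = 14/3.
Smallest ratio is 14/3 in the row of x_1, so x_1 leaves.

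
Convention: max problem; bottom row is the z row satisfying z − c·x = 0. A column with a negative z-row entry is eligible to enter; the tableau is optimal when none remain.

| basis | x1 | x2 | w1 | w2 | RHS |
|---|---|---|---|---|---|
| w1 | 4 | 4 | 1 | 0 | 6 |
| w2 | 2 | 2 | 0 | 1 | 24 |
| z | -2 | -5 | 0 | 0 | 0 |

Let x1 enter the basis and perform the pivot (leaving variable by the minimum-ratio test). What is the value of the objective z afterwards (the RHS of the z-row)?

Ratio test on column x1 — row 1: 6/4 = 3/2; row 2: 24/2 = 12. Minimum is 3/2 at row 1 (w1 leaves); pivot element 4.
Pivot on row 1; the z-row RHS becomes 0 − (-2)·(3/2) = 3.

3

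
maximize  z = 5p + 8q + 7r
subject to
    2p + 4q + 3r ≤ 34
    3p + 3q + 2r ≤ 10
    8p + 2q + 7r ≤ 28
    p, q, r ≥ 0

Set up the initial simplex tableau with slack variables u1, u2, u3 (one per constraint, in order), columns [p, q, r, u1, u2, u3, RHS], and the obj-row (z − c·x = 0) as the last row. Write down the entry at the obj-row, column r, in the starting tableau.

-7

The obj-row carries the negated objective coefficients: the r entry is -7.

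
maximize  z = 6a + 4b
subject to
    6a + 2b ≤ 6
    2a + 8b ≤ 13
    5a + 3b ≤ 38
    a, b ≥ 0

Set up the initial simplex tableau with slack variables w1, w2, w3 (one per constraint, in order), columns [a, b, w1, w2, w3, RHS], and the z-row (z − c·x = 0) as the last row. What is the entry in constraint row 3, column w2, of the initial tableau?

0

Slack w2 belongs to constraint 2; its column is the unit vector e_2, so the entry in row 3 is 0.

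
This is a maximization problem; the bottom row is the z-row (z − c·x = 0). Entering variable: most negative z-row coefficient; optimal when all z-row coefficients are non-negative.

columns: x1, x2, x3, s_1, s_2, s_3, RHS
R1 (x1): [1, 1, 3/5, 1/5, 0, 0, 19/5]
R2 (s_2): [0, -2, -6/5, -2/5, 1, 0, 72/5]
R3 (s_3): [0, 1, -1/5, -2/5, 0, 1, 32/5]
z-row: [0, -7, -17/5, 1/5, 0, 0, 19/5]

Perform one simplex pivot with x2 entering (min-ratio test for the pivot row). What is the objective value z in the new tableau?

152/5

Ratio test on column x2 — row 1: (19/5)/1 = 19/5; row 2: entry -2 ≤ 0; row 3: (32/5)/1 = 32/5. Minimum is 19/5 at row 1 (x1 leaves); pivot element 1.
Pivot on row 1; the z-row RHS becomes 19/5 − (-7)·(19/5) = 152/5.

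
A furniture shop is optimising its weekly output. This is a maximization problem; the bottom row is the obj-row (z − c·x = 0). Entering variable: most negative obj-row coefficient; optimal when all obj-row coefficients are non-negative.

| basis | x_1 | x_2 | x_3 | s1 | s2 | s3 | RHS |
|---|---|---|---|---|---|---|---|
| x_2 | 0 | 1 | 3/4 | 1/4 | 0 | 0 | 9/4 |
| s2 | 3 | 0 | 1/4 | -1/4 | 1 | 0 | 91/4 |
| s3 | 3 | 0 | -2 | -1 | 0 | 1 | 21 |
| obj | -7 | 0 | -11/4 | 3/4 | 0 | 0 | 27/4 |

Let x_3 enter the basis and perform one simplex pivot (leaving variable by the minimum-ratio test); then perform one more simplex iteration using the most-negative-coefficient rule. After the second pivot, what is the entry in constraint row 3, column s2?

-1

Ratio test on column x_3 — row 1: (9/4)/(3/4) = 3; row 2: (91/4)/(1/4) = 91; row 3: entry -2 ≤ 0. Minimum is 3 at row 1 (x_2 leaves); pivot element 3/4.
Divide row 1 by 3/4; eliminate column x_3 from the other rows.
Second iteration: most negative obj-row entry is -7 in column x_1, so x_1 enters.
Ratio test on column x_1 — row 1: entry 0 ≤ 0; row 2: 22/3 = 22/3; row 3: 27/3 = 9. Minimum is 22/3 at row 2 (s2 leaves); pivot element 3.
Divide row 2 by 3; eliminate column x_1 from the other rows.
After both pivots, the entry at constraint row 3, column s2 is -1.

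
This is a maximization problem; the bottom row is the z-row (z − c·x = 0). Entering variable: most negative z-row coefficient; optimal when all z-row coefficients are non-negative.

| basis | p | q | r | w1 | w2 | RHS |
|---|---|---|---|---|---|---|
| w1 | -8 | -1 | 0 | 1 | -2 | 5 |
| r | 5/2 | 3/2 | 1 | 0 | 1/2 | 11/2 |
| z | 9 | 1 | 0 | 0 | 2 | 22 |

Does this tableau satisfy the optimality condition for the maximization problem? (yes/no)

yes

Every z-row coefficient is ≥ 0, so the tableau is optimal.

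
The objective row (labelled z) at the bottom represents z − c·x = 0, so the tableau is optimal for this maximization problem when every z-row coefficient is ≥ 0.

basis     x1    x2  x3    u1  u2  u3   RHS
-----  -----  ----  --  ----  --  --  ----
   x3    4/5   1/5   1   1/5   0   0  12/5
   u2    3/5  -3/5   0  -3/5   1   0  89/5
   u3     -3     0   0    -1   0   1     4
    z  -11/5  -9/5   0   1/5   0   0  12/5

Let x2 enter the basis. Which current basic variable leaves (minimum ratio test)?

x3

Column x2 entries and ratios — x3: (12/5)/(1/5) = 12; u2: -3/5 ≤ 0, skip; u3: 0 ≤ 0, skip.
Smallest ratio is 12 in the row of x3, so x3 leaves.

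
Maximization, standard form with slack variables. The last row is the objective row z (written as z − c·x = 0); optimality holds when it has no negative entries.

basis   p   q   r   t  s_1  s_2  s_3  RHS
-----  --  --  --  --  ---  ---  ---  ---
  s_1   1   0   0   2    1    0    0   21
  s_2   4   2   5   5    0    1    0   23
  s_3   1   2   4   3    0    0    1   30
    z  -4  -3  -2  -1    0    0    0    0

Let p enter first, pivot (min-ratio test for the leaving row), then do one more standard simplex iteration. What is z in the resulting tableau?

69/2

Ratio test on column p — row 1: 21/1 = 21; row 2: 23/4 = 23/4; row 3: 30/1 = 30. Minimum is 23/4 at row 2 (s_2 leaves); pivot element 4.
Pivot on row 2; the z-row RHS becomes 0 − (-4)·(23/4) = 23.
Next entering variable (most negative z-row entry -1): q.
Ratio test on column q — row 1: entry -1/2 ≤ 0; row 2: (23/4)/(1/2) = 23/2; row 3: (97/4)/(3/2) = 97/6. Minimum is 23/2 at row 2 (p leaves); pivot element 1/2.
After the second pivot the z-row RHS is 23 − (-1)·(23/2) = 69/2.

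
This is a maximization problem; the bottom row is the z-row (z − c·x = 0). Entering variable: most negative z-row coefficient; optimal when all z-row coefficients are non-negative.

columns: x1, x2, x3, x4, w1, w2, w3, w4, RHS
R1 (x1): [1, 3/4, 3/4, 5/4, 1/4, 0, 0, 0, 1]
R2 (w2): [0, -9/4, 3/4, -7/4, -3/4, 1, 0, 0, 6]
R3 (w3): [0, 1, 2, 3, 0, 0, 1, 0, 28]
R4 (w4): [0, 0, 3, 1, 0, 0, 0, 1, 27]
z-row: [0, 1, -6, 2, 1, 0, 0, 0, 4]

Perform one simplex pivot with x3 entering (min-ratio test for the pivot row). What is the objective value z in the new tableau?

Ratio test on column x3 — row 1: 1/(3/4) = 4/3; row 2: 6/(3/4) = 8; row 3: 28/2 = 14; row 4: 27/3 = 9. Minimum is 4/3 at row 1 (x1 leaves); pivot element 3/4.
Pivot on row 1; the z-row RHS becomes 4 − (-6)·(4/3) = 12.

12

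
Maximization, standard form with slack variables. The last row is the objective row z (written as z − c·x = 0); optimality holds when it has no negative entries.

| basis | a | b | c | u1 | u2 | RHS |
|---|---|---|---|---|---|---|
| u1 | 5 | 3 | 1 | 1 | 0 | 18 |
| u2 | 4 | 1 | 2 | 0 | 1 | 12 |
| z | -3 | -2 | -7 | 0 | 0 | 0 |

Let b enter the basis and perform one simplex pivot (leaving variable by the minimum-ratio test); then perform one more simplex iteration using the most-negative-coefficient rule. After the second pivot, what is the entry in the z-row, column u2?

Ratio test on column b — row 1: 18/3 = 6; row 2: 12/1 = 12. Minimum is 6 at row 1 (u1 leaves); pivot element 3.
Divide row 1 by 3; eliminate column b from the other rows.
Second iteration: most negative z-row entry is -19/3 in column c, so c enters.
Ratio test on column c — row 1: 6/(1/3) = 18; row 2: 6/(5/3) = 18/5. Minimum is 18/5 at row 2 (u2 leaves); pivot element 5/3.
Divide row 2 by 5/3; eliminate column c from the other rows.
After both pivots, the entry at the z-row, column u2 is 19/5.

19/5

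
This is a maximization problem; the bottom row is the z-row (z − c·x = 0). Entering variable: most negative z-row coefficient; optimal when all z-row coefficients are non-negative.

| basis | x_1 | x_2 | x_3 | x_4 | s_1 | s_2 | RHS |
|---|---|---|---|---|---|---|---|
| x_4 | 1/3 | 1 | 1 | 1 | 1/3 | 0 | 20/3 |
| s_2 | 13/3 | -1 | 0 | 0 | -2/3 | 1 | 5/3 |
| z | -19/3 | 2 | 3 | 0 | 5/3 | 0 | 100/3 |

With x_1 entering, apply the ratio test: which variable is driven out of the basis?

Column x_1 entries and ratios — x_4: (20/3)/(1/3) = 20; s_2: (5/3)/(13/3) = 5/13.
Smallest ratio is 5/13 in the row of s_2, so s_2 leaves.

s_2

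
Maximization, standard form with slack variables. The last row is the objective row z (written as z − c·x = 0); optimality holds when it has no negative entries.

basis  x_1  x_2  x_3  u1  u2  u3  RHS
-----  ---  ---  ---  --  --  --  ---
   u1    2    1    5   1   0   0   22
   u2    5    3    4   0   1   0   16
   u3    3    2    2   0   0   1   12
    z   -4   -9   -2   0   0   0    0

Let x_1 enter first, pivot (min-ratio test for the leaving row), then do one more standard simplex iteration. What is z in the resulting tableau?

Ratio test on column x_1 — row 1: 22/2 = 11; row 2: 16/5 = 16/5; row 3: 12/3 = 4. Minimum is 16/5 at row 2 (u2 leaves); pivot element 5.
Pivot on row 2; the z-row RHS becomes 0 − (-4)·(16/5) = 64/5.
Next entering variable (most negative z-row entry -33/5): x_2.
Ratio test on column x_2 — row 1: entry -1/5 ≤ 0; row 2: (16/5)/(3/5) = 16/3; row 3: (12/5)/(1/5) = 12. Minimum is 16/3 at row 2 (x_1 leaves); pivot element 3/5.
After the second pivot the z-row RHS is 64/5 − (-33/5)·(16/3) = 48.

48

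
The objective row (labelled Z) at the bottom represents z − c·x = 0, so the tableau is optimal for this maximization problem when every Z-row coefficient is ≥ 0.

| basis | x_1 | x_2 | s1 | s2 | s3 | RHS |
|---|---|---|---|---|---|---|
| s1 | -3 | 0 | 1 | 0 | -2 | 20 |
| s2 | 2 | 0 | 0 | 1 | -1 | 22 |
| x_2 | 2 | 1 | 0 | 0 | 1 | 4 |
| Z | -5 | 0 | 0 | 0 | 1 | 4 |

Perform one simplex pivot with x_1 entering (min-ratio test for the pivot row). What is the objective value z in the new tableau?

Ratio test on column x_1 — row 1: entry -3 ≤ 0; row 2: 22/2 = 11; row 3: 4/2 = 2. Minimum is 2 at row 3 (x_2 leaves); pivot element 2.
Pivot on row 3; the Z-row RHS becomes 4 − (-5)·2 = 14.

14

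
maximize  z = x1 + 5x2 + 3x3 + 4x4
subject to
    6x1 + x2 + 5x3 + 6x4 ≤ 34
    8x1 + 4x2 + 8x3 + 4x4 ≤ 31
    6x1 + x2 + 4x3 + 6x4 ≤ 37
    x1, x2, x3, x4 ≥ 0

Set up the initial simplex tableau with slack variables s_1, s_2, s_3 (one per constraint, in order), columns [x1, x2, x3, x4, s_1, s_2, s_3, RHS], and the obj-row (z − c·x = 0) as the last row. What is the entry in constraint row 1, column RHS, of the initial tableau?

The RHS of constraint 1 is b_1 = 34.

34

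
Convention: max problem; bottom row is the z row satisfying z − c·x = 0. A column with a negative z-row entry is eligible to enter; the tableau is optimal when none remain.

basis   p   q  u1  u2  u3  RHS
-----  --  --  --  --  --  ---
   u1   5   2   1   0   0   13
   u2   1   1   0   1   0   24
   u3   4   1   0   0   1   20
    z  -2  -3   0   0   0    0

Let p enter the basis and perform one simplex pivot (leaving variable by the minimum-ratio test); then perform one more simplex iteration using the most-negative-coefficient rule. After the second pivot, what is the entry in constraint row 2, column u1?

-1/2

Ratio test on column p — row 1: 13/5 = 13/5; row 2: 24/1 = 24; row 3: 20/4 = 5. Minimum is 13/5 at row 1 (u1 leaves); pivot element 5.
Divide row 1 by 5; eliminate column p from the other rows.
Second iteration: most negative z-row entry is -11/5 in column q, so q enters.
Ratio test on column q — row 1: (13/5)/(2/5) = 13/2; row 2: (107/5)/(3/5) = 107/3; row 3: entry -3/5 ≤ 0. Minimum is 13/2 at row 1 (p leaves); pivot element 2/5.
Divide row 1 by 2/5; eliminate column q from the other rows.
After both pivots, the entry at constraint row 2, column u1 is -1/2.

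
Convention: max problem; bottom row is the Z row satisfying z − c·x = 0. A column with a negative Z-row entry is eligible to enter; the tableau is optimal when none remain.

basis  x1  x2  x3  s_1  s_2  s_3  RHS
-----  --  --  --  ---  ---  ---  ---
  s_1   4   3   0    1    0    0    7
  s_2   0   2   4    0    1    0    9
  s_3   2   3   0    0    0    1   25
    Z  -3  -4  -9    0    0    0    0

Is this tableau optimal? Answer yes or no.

no

The Z-row has a negative entry -9 in column x3, so it is not optimal.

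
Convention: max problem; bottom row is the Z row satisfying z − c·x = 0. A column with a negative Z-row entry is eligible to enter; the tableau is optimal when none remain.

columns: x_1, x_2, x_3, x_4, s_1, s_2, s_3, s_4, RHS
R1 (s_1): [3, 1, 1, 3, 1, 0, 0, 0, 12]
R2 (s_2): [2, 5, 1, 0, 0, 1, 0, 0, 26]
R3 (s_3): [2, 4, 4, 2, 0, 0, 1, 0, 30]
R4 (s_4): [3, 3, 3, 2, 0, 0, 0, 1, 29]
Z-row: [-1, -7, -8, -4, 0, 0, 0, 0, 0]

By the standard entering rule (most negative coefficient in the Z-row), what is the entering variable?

x_3

Negative Z-row entries: x_1: -1, x_2: -7, x_3: -8, x_4: -4.
The most negative is -8 in column x_3, so x_3 enters.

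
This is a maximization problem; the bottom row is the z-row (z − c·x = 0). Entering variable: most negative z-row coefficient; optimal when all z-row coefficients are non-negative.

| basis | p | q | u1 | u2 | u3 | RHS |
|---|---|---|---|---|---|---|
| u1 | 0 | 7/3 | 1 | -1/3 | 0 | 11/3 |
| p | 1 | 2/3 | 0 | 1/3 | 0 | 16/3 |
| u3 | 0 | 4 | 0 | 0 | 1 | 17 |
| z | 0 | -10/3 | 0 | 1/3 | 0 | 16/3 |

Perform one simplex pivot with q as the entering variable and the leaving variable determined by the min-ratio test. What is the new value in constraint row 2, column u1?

Ratio test on column q — row 1: (11/3)/(7/3) = 11/7; row 2: (16/3)/(2/3) = 8; row 3: 17/4 = 17/4. Minimum is 11/7 at row 1 (u1 leaves); pivot element 7/3.
Divide row 1 by 7/3; eliminate column q from the other rows.
Row 2 update in column u1: 0 − (2/3)·(3/7) = -2/7.

-2/7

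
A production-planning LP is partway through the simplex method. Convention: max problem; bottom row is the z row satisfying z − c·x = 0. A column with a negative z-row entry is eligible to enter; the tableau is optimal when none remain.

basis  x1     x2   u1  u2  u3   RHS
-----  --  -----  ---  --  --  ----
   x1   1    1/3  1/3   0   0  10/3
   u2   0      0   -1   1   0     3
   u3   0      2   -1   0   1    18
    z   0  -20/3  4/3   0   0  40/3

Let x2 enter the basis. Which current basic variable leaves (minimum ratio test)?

Column x2 entries and ratios — x1: (10/3)/(1/3) = 10; u2: 0 ≤ 0, skip; u3: 18/2 = 9.
Smallest ratio is 9 in the row of u3, so u3 leaves.

u3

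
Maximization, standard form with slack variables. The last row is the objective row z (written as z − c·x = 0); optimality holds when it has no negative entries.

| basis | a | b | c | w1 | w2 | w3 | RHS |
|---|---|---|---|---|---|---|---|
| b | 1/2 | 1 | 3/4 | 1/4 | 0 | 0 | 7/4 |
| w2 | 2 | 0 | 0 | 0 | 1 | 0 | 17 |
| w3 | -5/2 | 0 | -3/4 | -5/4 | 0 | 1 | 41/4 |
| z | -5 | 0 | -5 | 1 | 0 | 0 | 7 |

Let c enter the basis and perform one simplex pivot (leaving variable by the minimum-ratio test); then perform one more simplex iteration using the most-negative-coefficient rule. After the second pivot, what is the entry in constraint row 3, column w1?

Ratio test on column c — row 1: (7/4)/(3/4) = 7/3; row 2: entry 0 ≤ 0; row 3: entry -3/4 ≤ 0. Minimum is 7/3 at row 1 (b leaves); pivot element 3/4.
Divide row 1 by 3/4; eliminate column c from the other rows.
Second iteration: most negative z-row entry is -5/3 in column a, so a enters.
Ratio test on column a — row 1: (7/3)/(2/3) = 7/2; row 2: 17/2 = 17/2; row 3: entry -2 ≤ 0. Minimum is 7/2 at row 1 (c leaves); pivot element 2/3.
Divide row 1 by 2/3; eliminate column a from the other rows.
After both pivots, the entry at constraint row 3, column w1 is 0.

0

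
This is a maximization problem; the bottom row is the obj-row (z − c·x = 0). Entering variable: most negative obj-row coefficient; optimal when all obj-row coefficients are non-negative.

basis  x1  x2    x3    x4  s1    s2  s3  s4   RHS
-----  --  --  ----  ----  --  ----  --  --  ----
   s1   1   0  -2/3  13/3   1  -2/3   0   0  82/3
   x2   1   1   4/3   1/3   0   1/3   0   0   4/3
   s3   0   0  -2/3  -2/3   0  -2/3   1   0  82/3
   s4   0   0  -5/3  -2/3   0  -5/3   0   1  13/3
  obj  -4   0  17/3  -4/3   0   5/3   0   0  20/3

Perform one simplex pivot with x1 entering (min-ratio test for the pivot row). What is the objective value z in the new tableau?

12

Ratio test on column x1 — row 1: (82/3)/1 = 82/3; row 2: (4/3)/1 = 4/3; row 3: entry 0 ≤ 0; row 4: entry 0 ≤ 0. Minimum is 4/3 at row 2 (x2 leaves); pivot element 1.
Pivot on row 2; the obj-row RHS becomes 20/3 − (-4)·(4/3) = 12.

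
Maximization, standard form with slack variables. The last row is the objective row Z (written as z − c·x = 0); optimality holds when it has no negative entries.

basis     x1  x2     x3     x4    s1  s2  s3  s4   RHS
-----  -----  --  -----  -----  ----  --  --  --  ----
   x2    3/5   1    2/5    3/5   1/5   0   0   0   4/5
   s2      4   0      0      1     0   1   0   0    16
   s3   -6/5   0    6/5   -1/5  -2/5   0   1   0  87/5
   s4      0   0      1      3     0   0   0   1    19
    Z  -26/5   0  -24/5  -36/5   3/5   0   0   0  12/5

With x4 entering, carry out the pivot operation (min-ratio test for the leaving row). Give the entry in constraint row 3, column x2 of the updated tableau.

1/3

Ratio test on column x4 — row 1: (4/5)/(3/5) = 4/3; row 2: 16/1 = 16; row 3: entry -1/5 ≤ 0; row 4: 19/3 = 19/3. Minimum is 4/3 at row 1 (x2 leaves); pivot element 3/5.
Divide row 1 by 3/5; eliminate column x4 from the other rows.
Row 3 update in column x2: 0 − (-1/5)·(5/3) = 1/3.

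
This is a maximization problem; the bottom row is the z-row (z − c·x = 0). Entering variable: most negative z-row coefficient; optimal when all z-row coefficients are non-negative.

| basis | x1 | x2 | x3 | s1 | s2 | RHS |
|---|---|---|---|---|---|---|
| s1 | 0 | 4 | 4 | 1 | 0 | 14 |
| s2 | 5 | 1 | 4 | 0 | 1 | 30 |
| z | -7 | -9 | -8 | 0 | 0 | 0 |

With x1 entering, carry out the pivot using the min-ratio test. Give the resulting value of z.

Ratio test on column x1 — row 1: entry 0 ≤ 0; row 2: 30/5 = 6. Minimum is 6 at row 2 (s2 leaves); pivot element 5.
Pivot on row 2; the z-row RHS becomes 0 − (-7)·6 = 42.

42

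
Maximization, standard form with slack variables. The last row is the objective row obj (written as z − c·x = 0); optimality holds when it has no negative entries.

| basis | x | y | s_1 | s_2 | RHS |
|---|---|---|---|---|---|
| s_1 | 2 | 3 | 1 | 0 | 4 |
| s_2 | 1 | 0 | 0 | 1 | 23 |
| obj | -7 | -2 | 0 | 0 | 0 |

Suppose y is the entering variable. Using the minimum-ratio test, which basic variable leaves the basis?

Column y entries and ratios — s_1: 4/3 = 4/3; s_2: 0 ≤ 0, skip.
Smallest ratio is 4/3 in the row of s_1, so s_1 leaves.

s_1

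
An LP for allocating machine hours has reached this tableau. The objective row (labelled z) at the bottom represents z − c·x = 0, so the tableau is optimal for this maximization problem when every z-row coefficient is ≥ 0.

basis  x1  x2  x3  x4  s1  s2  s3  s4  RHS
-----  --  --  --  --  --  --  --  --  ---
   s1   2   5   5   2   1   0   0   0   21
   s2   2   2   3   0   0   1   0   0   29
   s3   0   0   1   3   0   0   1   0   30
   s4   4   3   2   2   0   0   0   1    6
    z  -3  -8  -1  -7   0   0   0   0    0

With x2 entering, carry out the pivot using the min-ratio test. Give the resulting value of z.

16

Ratio test on column x2 — row 1: 21/5 = 21/5; row 2: 29/2 = 29/2; row 3: entry 0 ≤ 0; row 4: 6/3 = 2. Minimum is 2 at row 4 (s4 leaves); pivot element 3.
Pivot on row 4; the z-row RHS becomes 0 − (-8)·2 = 16.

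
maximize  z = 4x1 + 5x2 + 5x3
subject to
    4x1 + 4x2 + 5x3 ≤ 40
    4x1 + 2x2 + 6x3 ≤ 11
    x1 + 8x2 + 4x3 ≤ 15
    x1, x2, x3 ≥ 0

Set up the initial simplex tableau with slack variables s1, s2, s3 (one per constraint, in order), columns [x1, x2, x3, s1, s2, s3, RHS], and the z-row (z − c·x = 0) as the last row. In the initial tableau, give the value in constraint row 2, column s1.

Slack s1 belongs to constraint 1; its column is the unit vector e_1, so the entry in row 2 is 0.

0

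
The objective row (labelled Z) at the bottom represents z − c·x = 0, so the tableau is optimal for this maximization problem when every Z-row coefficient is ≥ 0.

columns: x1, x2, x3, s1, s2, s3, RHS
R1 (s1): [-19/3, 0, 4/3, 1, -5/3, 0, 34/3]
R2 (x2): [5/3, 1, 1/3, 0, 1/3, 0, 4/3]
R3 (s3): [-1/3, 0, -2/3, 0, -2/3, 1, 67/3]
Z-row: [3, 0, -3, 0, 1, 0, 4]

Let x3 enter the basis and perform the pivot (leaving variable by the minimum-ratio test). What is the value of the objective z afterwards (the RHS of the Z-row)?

Ratio test on column x3 — row 1: (34/3)/(4/3) = 17/2; row 2: (4/3)/(1/3) = 4; row 3: entry -2/3 ≤ 0. Minimum is 4 at row 2 (x2 leaves); pivot element 1/3.
Pivot on row 2; the Z-row RHS becomes 4 − (-3)·4 = 16.

16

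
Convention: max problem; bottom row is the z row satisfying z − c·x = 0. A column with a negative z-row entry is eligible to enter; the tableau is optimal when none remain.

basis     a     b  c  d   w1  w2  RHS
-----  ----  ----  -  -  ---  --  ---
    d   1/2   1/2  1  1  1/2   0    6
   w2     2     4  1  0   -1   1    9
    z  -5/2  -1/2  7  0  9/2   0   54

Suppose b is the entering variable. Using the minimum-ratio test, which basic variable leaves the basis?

Column b entries and ratios — d: 6/(1/2) = 12; w2: 9/4 = 9/4.
Smallest ratio is 9/4 in the row of w2, so w2 leaves.

w2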